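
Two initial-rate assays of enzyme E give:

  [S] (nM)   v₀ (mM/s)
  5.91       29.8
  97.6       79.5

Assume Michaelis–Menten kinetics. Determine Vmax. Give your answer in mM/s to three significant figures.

89.1 mM/s

From v = Vmax[S]/(Km+[S]), each point gives Vmax = v(Km+[S])/[S].
Equating: 29.8(Km+5.91)/5.91 = 79.5(Km+97.6)/97.6.
5.042·Km + 29.8 = 0.8145·Km + 79.5, so (5.042 − 0.8145)·Km = 79.5 − 29.8.
Km = 49.70/4.228 = 11.8 nM; then Vmax = 29.8(11.8+5.91)/5.91 = 89.1 mM/s.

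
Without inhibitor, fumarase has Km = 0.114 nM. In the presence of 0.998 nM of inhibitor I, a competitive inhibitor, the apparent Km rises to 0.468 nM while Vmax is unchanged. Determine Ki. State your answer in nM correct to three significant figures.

0.321 nM

Competitive: Km,app = α·Km with α = 1 + [I]/Ki.
α = Km,app/Km = 0.468/0.114 = 4.105.
Since α = 1 + [I]/Ki, [I]/Ki = 4.105 − 1 = 3.105 and Ki = 0.998/3.105 = 0.321 nM.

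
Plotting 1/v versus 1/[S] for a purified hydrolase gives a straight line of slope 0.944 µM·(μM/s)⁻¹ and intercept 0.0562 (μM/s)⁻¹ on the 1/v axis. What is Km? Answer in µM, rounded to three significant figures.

y-intercept = 1/Vmax ⇒ Vmax = 17.8 μM/s; slope = Km/Vmax ⇒ Km = slope × Vmax.
Km = 0.944 × 17.8 = 16.8 µM.

16.8 µM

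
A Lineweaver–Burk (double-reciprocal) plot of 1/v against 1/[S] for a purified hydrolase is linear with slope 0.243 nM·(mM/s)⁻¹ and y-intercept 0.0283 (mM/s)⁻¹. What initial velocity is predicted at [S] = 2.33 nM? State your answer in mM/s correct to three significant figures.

The y-intercept is 1/Vmax, so Vmax = 1/0.0283 = 35.3 mM/s.
The slope is Km/Vmax, so Km = 0.243 × 35.3 = 8.59 nM.
Then v = 35.3 × 2.33/(8.59 + 2.33) = 7.54 mM/s.

7.54 mM/s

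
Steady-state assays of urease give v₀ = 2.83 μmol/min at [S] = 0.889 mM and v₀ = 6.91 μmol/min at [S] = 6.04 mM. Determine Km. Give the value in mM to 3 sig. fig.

In reciprocal form, 1/v = (Km/Vmax)·(1/[S]) + 1/Vmax. The two points give (1/[S], 1/v) = (1.125, 0.3534) and (0.1656, 0.1447).
Slope = (0.3534 − 0.1447)/(1.125 − 0.1656) = 0.2175; intercept = 0.3534 − 0.2175×1.125 = 0.1087.
Vmax = 1/intercept = 9.20 μmol/min; Km = slope × Vmax = 0.2175 × 9.20 = 2.00 mM.

2.00 mM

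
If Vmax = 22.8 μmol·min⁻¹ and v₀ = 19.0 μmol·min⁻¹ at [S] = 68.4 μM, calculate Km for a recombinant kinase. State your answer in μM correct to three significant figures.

v/Vmax = 19.0/22.8 = 0.8333 = [S]/(Km+[S]).
So Km + [S] = [S]/0.8333 = 82.08 μM, giving Km = 82.08 − 68.4 = 13.7 μM.

13.7 μM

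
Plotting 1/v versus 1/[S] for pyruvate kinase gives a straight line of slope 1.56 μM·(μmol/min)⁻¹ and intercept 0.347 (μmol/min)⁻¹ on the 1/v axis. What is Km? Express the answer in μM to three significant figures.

y-intercept = 1/Vmax ⇒ Vmax = 2.88 μmol/min; slope = Km/Vmax ⇒ Km = slope × Vmax.
Km = 1.56 × 2.88 = 4.50 μM.

4.50 μM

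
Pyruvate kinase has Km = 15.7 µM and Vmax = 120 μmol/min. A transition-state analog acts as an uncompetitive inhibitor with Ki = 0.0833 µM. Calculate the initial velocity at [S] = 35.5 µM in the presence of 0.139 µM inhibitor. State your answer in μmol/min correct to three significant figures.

With α = 1 + [I]/Ki = 1 + 0.139/0.0833 = 2.669, the uncompetitive rate law is v = (Vmax/α)·[S] / (Km/α + [S]).
v = (120/2.669)×35.5 / (15.7/2.669 + 35.5) = 1596/41.38 = 38.6 μmol/min.

38.6 μmol/min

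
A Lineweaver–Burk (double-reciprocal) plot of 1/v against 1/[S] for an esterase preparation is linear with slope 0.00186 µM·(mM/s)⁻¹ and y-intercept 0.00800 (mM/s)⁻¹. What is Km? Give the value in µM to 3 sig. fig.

y-intercept = 1/Vmax ⇒ Vmax = 125 mM/s; slope = Km/Vmax ⇒ Km = slope × Vmax.
Km = 0.00186 × 125 = 0.232 µM.

0.232 µM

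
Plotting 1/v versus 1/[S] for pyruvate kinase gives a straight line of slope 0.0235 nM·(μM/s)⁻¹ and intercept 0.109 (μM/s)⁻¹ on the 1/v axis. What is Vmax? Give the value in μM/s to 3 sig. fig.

9.17 μM/s

The y-intercept of a Lineweaver–Burk plot equals 1/Vmax, so Vmax = 1/0.109 = 9.17 μM/s.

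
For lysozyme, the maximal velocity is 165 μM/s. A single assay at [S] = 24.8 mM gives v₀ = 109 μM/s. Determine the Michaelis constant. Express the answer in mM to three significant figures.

v/Vmax = 109/165 = 0.6606 = [S]/(Km+[S]).
So Km + [S] = [S]/0.6606 = 37.54 mM, giving Km = 37.54 − 24.8 = 12.7 mM.

12.7 mM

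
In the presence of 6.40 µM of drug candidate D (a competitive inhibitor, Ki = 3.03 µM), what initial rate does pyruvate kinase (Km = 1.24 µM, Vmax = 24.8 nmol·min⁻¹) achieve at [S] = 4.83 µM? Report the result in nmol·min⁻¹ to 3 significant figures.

13.8 nmol·min⁻¹

With α = 1 + [I]/Ki = 1 + 6.40/3.03 = 3.112, the competitive rate law is v = Vmax[S] / (αKm + [S]).
v = 24.8×4.83 / (3.112×1.24 + 4.83) = 119.8/8.689 = 13.8 nmol·min⁻¹.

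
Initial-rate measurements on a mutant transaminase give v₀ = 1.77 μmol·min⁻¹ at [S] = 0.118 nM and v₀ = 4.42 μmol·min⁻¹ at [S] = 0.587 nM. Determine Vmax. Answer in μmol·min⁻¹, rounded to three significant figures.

From v = Vmax[S]/(Km+[S]), each point gives Vmax = v(Km+[S])/[S].
Equating: 1.77(Km+0.118)/0.118 = 4.42(Km+0.587)/0.587.
15.00·Km + 1.77 = 7.530·Km + 4.42, so (15.00 − 7.530)·Km = 4.42 − 1.77.
Km = 2.650/7.470 = 0.355 nM; then Vmax = 1.77(0.355+0.118)/0.118 = 7.09 μmol·min⁻¹.

7.09 μmol·min⁻¹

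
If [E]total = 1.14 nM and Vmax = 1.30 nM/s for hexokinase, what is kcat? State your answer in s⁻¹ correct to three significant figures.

1.14 s⁻¹

kcat = Vmax/[E]total = 1.30 nM/s / 1.14 nM = 1.14 s⁻¹.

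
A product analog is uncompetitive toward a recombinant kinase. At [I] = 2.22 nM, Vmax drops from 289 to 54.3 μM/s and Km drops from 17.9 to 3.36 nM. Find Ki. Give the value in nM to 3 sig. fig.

0.514 nM

Uncompetitive: Vmax,app = Vmax/α (and Km,app = Km/α) with α = 1 + [I]/Ki.
α = Vmax/Vmax,app = 289/54.3 = 5.322.
Ki = [I]/(α − 1) = 2.22/4.322 = 0.514 nM.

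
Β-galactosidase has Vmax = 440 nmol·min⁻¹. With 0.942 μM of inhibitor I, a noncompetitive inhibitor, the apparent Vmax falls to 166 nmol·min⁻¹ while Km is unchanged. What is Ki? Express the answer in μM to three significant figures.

Noncompetitive: Vmax,app = Vmax/α with α = 1 + [I]/Ki.
α = Vmax/Vmax,app = 440/166 = 2.651.
Since α = 1 + [I]/Ki, [I]/Ki = 2.651 − 1 = 1.651 and Ki = 0.942/1.651 = 0.571 μM.

0.571 μM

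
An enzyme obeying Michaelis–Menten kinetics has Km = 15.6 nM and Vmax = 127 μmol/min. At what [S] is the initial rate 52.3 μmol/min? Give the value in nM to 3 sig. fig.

The required fractional saturation is v/Vmax = 52.3/127 = 0.4118.
Then [S]/(Km+[S]) = 0.4118 ⇒ [S] = 15.6 × 0.4118/(1 − 0.4118) = 10.9 nM.

10.9 nM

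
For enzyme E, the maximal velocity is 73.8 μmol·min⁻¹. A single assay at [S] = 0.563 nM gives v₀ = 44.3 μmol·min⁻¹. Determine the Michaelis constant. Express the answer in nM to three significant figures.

From v = Vmax[S]/(Km+[S]), Km = [S](Vmax − v)/v.
Km = 0.563 × (73.8 − 44.3) / 44.3 = 16.61/44.3 = 0.375 nM.

0.375 nM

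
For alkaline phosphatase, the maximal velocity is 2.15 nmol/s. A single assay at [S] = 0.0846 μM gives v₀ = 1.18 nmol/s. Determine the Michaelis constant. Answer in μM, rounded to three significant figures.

From v = Vmax[S]/(Km+[S]), Km = [S](Vmax − v)/v.
Km = 0.0846 × (2.15 − 1.18) / 1.18 = 0.08206/1.18 = 0.0695 μM.

0.0695 μM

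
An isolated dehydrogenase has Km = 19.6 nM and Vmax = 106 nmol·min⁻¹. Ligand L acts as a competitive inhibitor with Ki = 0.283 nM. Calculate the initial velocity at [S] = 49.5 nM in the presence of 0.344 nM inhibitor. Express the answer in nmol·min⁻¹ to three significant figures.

With α = 1 + [I]/Ki = 1 + 0.344/0.283 = 2.216, the competitive rate law is v = Vmax[S] / (αKm + [S]).
v = 106×49.5 / (2.216×19.6 + 49.5) = 5247/92.92 = 56.5 nmol·min⁻¹.

56.5 nmol·min⁻¹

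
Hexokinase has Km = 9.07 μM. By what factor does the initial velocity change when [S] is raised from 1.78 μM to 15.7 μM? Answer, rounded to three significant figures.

The fractional saturations are [S]/(Km+[S]) = 1.78/10.85 = 0.1641 and 15.7/24.77 = 0.6338.
v₂/v₁ is just their ratio: 0.6338/0.1641 = 3.86.

3.86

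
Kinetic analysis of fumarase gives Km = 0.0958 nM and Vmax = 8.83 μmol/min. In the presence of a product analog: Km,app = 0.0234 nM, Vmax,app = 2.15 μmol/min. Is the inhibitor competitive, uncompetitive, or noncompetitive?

uncompetitive

Both Km and Vmax decrease by the same factor (~4.10-fold) — characteristic of uncompetitive inhibition.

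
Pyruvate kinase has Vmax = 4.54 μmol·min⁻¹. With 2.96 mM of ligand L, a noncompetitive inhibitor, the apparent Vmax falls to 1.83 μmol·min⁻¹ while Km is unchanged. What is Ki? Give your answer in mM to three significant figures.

2.00 mM

Noncompetitive: Vmax,app = Vmax/α with α = 1 + [I]/Ki.
α = Vmax/Vmax,app = 4.54/1.83 = 2.481.
Ki = [I]/(α − 1) = 2.96/1.481 = 2.00 mM.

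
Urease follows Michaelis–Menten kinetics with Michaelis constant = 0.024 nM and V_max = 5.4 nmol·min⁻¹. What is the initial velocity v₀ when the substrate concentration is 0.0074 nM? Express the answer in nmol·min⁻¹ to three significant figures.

1.27 nmol·min⁻¹

v = Vmax·[S]/(Km + [S]) = 5.4 × 0.0074 / (0.024 + 0.0074)
  = 0.03996 / 0.03140 = 1.27 nmol·min⁻¹.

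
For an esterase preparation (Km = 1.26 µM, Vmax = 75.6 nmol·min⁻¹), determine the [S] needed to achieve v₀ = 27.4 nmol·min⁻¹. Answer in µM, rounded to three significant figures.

Rearranging v = Vmax[S]/(Km+[S]) gives [S] = Km·v/(Vmax − v).
[S] = 1.26 × 27.4 / (75.6 − 27.4) = 34.52/48.20 = 0.716 µM.

0.716 µM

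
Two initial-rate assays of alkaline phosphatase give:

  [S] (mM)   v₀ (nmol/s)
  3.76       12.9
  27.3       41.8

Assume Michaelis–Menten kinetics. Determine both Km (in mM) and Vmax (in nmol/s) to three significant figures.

From v = Vmax[S]/(Km+[S]), each point gives Vmax = v(Km+[S])/[S].
Equating: 12.9(Km+3.76)/3.76 = 41.8(Km+27.3)/27.3.
3.431·Km + 12.9 = 1.531·Km + 41.8, so (3.431 − 1.531)·Km = 41.8 − 12.9.
Km = 28.90/1.900 = 15.2 mM; then Vmax = 12.9(15.2+3.76)/3.76 = 65.1 nmol/s.

Km = 15.2 mM; Vmax = 65.1 nmol/s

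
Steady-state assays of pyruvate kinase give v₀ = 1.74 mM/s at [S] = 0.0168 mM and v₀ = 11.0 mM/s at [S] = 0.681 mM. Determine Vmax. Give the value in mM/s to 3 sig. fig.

12.7 mM/s

From v = Vmax[S]/(Km+[S]), each point gives Vmax = v(Km+[S])/[S].
Equating: 1.74(Km+0.0168)/0.0168 = 11.0(Km+0.681)/0.681.
103.6·Km + 1.74 = 16.15·Km + 11.0, so (103.6 − 16.15)·Km = 11.0 − 1.74.
Km = 9.260/87.42 = 0.106 mM; then Vmax = 1.74(0.106+0.0168)/0.0168 = 12.7 mM/s.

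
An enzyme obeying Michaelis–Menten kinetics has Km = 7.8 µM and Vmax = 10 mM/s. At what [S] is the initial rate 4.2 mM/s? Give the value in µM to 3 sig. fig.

The required fractional saturation is v/Vmax = 4.2/10 = 0.4200.
Then [S]/(Km+[S]) = 0.4200 ⇒ [S] = 7.8 × 0.4200/(1 − 0.4200) = 5.65 µM.

5.65 µM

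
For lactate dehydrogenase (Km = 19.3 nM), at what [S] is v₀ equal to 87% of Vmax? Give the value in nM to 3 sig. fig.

v/Vmax = [S]/(Km+[S]) = 0.87, so [S] = Km·0.87/(1 − 0.87) = 19.3 × 6.692.
[S] = 129 nM.

129 nM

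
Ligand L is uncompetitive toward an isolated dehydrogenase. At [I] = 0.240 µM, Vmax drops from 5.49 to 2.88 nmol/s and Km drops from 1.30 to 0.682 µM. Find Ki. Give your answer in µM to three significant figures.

0.265 µM

Uncompetitive: Vmax,app = Vmax/α (and Km,app = Km/α) with α = 1 + [I]/Ki.
α = Vmax/Vmax,app = 5.49/2.88 = 1.906.
Ki = [I]/(α − 1) = 0.240/0.9063 = 0.265 µM.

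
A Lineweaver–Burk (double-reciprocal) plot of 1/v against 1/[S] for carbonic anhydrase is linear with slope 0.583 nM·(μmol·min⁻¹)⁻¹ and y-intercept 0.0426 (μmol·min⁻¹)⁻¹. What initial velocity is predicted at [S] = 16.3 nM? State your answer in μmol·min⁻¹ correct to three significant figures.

The y-intercept is 1/Vmax, so Vmax = 1/0.0426 = 23.5 μmol·min⁻¹.
The slope is Km/Vmax, so Km = 0.583 × 23.5 = 13.7 nM.
Then v = 23.5 × 16.3/(13.7 + 16.3) = 12.8 μmol·min⁻¹.

12.8 μmol·min⁻¹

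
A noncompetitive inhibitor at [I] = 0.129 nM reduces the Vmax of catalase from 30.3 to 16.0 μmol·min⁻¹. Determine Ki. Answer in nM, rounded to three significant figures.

Noncompetitive: Vmax,app = Vmax/α with α = 1 + [I]/Ki.
α = Vmax/Vmax,app = 30.3/16.0 = 1.894.
Since α = 1 + [I]/Ki, [I]/Ki = 1.894 − 1 = 0.8938 and Ki = 0.129/0.8938 = 0.144 nM.

0.144 nM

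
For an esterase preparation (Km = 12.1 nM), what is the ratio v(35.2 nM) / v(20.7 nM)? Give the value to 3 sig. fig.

Since Vmax cancels, v₂/v₁ = [S]₂(Km+[S]₁) / [S]₁(Km+[S]₂).
= 35.2×(12.1+20.7) / (20.7×(12.1+35.2)) = 1155/979.1 = 1.18.

1.18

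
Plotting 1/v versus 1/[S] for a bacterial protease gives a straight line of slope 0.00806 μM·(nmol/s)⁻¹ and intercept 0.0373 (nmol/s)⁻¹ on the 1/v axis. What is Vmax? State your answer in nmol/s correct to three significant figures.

The y-intercept of a Lineweaver–Burk plot equals 1/Vmax, so Vmax = 1/0.0373 = 26.8 nmol/s.

26.8 nmol/s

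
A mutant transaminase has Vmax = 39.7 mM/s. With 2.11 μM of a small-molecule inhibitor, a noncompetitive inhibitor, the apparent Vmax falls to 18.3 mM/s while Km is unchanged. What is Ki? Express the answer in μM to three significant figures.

Noncompetitive: Vmax,app = Vmax/α with α = 1 + [I]/Ki.
α = Vmax/Vmax,app = 39.7/18.3 = 2.169.
Ki = [I]/(α − 1) = 2.11/1.169 = 1.80 μM.

1.80 μM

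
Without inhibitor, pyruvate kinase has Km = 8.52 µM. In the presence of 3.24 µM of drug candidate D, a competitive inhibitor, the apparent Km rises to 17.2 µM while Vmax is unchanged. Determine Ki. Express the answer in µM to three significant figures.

3.18 µM

Competitive: Km,app = α·Km with α = 1 + [I]/Ki.
α = Km,app/Km = 17.2/8.52 = 2.019.
Since α = 1 + [I]/Ki, [I]/Ki = 2.019 − 1 = 1.019 and Ki = 3.24/1.019 = 3.18 µM.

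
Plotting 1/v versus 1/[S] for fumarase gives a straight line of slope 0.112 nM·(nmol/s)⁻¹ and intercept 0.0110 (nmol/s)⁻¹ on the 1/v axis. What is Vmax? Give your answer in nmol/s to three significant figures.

The y-intercept of a Lineweaver–Burk plot equals 1/Vmax, so Vmax = 1/0.0110 = 90.9 nmol/s.

90.9 nmol/s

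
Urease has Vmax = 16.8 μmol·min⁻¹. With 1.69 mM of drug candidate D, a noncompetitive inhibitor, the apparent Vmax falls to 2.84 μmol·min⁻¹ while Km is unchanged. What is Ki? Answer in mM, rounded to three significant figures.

Noncompetitive: Vmax,app = Vmax/α with α = 1 + [I]/Ki.
α = Vmax/Vmax,app = 16.8/2.84 = 5.915.
Ki = [I]/(α − 1) = 1.69/4.915 = 0.344 mM.

0.344 mM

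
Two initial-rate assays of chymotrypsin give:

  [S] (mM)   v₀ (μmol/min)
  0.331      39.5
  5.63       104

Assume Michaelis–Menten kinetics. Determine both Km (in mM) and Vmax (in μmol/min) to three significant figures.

In reciprocal form, 1/v = (Km/Vmax)·(1/[S]) + 1/Vmax. The two points give (1/[S], 1/v) = (3.021, 0.02532) and (0.1776, 0.009615).
Slope = (0.02532 − 0.009615)/(3.021 − 0.1776) = 0.005522; intercept = 0.02532 − 0.005522×3.021 = 0.008635.
Vmax = 1/intercept = 116 μmol/min; Km = slope × Vmax = 0.005522 × 116 = 0.639 mM.

Km = 0.639 mM; Vmax = 116 μmol/min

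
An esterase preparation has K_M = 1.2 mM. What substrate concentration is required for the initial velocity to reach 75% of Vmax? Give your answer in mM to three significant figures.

3.60 mM

v/Vmax = [S]/(Km+[S]) = 0.75, so [S] = Km·0.75/(1 − 0.75) = 1.2 × 3.000.
[S] = 3.60 mM.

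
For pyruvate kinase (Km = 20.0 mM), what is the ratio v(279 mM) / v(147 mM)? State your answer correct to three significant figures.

1.06

Since Vmax cancels, v₂/v₁ = [S]₂(Km+[S]₁) / [S]₁(Km+[S]₂).
= 279×(20.0+147) / (147×(20.0+279)) = 46590/43950 = 1.06.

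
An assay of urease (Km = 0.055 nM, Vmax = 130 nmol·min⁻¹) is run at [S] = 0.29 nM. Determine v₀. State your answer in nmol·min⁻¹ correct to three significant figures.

109 nmol·min⁻¹

v = Vmax·[S]/(Km + [S]) = 130 × 0.29 / (0.055 + 0.29)
  = 37.70 / 0.3450 = 109 nmol·min⁻¹.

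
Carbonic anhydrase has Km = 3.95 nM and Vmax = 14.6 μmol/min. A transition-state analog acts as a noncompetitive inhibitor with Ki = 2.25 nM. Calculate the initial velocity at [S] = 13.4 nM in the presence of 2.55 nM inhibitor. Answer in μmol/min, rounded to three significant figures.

With α = 1 + [I]/Ki = 1 + 2.55/2.25 = 2.133, the noncompetitive rate law is v = (Vmax/α)·[S] / (Km + [S]).
v = (14.6/2.133)×13.4 / (3.95 + 13.4) = 91.71/17.35 = 5.29 μmol/min.

5.29 μmol/min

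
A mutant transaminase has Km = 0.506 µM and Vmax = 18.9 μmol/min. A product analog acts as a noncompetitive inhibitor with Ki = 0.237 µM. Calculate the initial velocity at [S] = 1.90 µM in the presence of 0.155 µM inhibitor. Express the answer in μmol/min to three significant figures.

α = 1 + [I]/Ki = 1 + 0.155/0.237 = 1.654.
For a noncompetitive inhibitor, Vmax is reduced to Vmax/α while Km is unchanged: Km,app = 0.506 µM, Vmax,app = 11.4 μmol/min.
v = Vmax,app·[S]/(Km,app + [S]) = 11.4 × 1.90/(0.506 + 1.90) = 9.02 μmol/min.

9.02 μmol/min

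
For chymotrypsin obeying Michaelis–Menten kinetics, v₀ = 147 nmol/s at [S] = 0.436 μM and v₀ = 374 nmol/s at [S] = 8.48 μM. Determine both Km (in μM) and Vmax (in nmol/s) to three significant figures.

Km = 0.775 μM; Vmax = 408 nmol/s

From v = Vmax[S]/(Km+[S]), each point gives Vmax = v(Km+[S])/[S].
Equating: 147(Km+0.436)/0.436 = 374(Km+8.48)/8.48.
337.2·Km + 147 = 44.10·Km + 374, so (337.2 − 44.10)·Km = 374 − 147.
Km = 227.0/293.1 = 0.775 μM; then Vmax = 147(0.775+0.436)/0.436 = 408 nmol/s.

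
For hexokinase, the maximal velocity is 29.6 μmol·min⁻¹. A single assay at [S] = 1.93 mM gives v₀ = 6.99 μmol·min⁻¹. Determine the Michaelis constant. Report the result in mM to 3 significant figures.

6.24 mM

v/Vmax = 6.99/29.6 = 0.2361 = [S]/(Km+[S]).
So Km + [S] = [S]/0.2361 = 8.173 mM, giving Km = 8.173 − 1.93 = 6.24 mM.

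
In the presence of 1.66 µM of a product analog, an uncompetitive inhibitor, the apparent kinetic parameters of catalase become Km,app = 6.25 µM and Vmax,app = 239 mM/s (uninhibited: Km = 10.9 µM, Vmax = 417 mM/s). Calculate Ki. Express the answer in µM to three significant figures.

2.23 µM

Uncompetitive: Vmax,app = Vmax/α (and Km,app = Km/α) with α = 1 + [I]/Ki.
α = Vmax/Vmax,app = 417/239 = 1.745.
Ki = [I]/(α − 1) = 1.66/0.7448 = 2.23 µM.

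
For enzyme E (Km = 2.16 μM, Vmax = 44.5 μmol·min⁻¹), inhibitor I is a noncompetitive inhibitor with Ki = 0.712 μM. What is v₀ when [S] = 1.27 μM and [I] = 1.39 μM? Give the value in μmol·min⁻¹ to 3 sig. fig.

5.58 μmol·min⁻¹

α = 1 + [I]/Ki = 1 + 1.39/0.712 = 2.952.
For a noncompetitive inhibitor, Vmax is reduced to Vmax/α while Km is unchanged: Km,app = 2.16 μM, Vmax,app = 15.1 μmol·min⁻¹.
v = Vmax,app·[S]/(Km,app + [S]) = 15.1 × 1.27/(2.16 + 1.27) = 5.58 μmol·min⁻¹.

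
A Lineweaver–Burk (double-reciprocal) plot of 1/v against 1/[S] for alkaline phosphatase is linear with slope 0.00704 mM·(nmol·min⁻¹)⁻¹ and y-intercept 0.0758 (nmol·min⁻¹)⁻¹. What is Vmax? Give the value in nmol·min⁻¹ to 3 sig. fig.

The y-intercept of a Lineweaver–Burk plot equals 1/Vmax, so Vmax = 1/0.0758 = 13.2 nmol·min⁻¹.

13.2 nmol·min⁻¹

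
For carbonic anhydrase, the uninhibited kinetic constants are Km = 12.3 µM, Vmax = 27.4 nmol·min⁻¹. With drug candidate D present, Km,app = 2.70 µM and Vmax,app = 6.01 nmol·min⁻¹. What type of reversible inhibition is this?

uncompetitive

Both Km and Vmax decrease by the same factor (~4.56-fold) — characteristic of uncompetitive inhibition.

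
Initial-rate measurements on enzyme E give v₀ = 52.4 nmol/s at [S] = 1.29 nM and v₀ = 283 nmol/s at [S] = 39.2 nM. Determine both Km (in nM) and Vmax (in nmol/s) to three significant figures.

Km = 6.90 nM; Vmax = 333 nmol/s

In reciprocal form, 1/v = (Km/Vmax)·(1/[S]) + 1/Vmax. The two points give (1/[S], 1/v) = (0.7752, 0.01908) and (0.02551, 0.003534).
Slope = (0.01908 − 0.003534)/(0.7752 − 0.02551) = 0.02074; intercept = 0.01908 − 0.02074×0.7752 = 0.003004.
Vmax = 1/intercept = 333 nmol/s; Km = slope × Vmax = 0.02074 × 333 = 6.90 nM.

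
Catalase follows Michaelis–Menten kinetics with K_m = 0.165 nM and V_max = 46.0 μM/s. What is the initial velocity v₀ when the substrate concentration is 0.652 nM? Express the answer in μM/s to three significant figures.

v = Vmax·[S]/(Km + [S]) = 46.0 × 0.652 / (0.165 + 0.652)
  = 29.99 / 0.8170 = 36.7 μM/s.

36.7 μM/s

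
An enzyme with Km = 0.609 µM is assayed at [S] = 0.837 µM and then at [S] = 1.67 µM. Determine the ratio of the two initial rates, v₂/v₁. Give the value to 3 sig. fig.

The fractional saturations are [S]/(Km+[S]) = 0.837/1.446 = 0.5788 and 1.67/2.279 = 0.7328.
v₂/v₁ is just their ratio: 0.7328/0.5788 = 1.27.

1.27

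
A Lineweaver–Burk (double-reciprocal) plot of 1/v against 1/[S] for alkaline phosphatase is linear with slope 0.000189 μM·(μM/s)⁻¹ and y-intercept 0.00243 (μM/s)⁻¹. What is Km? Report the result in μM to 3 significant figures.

0.0778 μM

y-intercept = 1/Vmax ⇒ Vmax = 412 μM/s; slope = Km/Vmax ⇒ Km = slope × Vmax.
Km = 0.000189 × 412 = 0.0778 μM.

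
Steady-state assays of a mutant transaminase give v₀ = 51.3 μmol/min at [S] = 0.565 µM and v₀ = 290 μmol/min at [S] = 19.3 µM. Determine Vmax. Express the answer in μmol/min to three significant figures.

In reciprocal form, 1/v = (Km/Vmax)·(1/[S]) + 1/Vmax. The two points give (1/[S], 1/v) = (1.770, 0.01949) and (0.05181, 0.003448).
Slope = (0.01949 − 0.003448)/(1.770 − 0.05181) = 0.009339; intercept = 0.01949 − 0.009339×1.770 = 0.002964.
Vmax = 1/intercept = 337 μmol/min; Km = slope × Vmax = 0.009339 × 337 = 3.15 µM.

337 μmol/min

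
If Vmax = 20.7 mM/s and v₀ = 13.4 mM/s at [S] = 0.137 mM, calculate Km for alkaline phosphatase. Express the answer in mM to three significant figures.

From v = Vmax[S]/(Km+[S]), Km = [S](Vmax − v)/v.
Km = 0.137 × (20.7 − 13.4) / 13.4 = 1.000/13.4 = 0.0746 mM.

0.0746 mM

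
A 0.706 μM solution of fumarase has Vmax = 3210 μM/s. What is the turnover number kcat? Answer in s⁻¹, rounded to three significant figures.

kcat = Vmax/[E]total = 3210 μM/s / 0.706 μM = 4550 s⁻¹.

4550 s⁻¹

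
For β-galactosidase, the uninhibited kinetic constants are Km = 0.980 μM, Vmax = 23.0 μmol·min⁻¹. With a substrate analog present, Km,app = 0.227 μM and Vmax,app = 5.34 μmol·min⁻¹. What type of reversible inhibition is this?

Both Km and Vmax decrease by the same factor (~4.31-fold) — characteristic of uncompetitive inhibition.

uncompetitive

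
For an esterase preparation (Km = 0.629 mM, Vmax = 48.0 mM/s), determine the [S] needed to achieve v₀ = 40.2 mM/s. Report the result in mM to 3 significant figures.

3.24 mM

The required fractional saturation is v/Vmax = 40.2/48.0 = 0.8375.
Then [S]/(Km+[S]) = 0.8375 ⇒ [S] = 0.629 × 0.8375/(1 − 0.8375) = 3.24 mM.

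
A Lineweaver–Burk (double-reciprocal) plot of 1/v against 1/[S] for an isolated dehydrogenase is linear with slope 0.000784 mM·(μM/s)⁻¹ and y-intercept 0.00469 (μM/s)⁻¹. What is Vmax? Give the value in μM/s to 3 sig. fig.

The y-intercept of a Lineweaver–Burk plot equals 1/Vmax, so Vmax = 1/0.00469 = 213 μM/s.

213 μM/s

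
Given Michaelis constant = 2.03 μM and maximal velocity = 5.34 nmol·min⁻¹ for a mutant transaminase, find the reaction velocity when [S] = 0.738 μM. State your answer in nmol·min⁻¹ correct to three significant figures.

1.42 nmol·min⁻¹

v = Vmax·[S]/(Km + [S]) = 5.34 × 0.738 / (2.03 + 0.738)
  = 3.941 / 2.768 = 1.42 nmol·min⁻¹.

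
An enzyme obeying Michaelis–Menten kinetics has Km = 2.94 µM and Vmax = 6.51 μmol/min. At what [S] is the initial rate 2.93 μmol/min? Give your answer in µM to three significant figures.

The required fractional saturation is v/Vmax = 2.93/6.51 = 0.4501.
Then [S]/(Km+[S]) = 0.4501 ⇒ [S] = 2.94 × 0.4501/(1 − 0.4501) = 2.41 µM.

2.41 µM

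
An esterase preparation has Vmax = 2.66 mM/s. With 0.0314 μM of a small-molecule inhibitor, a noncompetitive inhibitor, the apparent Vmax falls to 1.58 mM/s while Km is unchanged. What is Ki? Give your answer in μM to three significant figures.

0.0459 μM

Noncompetitive: Vmax,app = Vmax/α with α = 1 + [I]/Ki.
α = Vmax/Vmax,app = 2.66/1.58 = 1.684.
Since α = 1 + [I]/Ki, [I]/Ki = 1.684 − 1 = 0.6835 and Ki = 0.0314/0.6835 = 0.0459 μM.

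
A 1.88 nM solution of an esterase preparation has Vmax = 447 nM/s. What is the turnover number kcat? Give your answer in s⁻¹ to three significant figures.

238 s⁻¹

kcat = Vmax/[E]total = 447 nM/s / 1.88 nM = 238 s⁻¹.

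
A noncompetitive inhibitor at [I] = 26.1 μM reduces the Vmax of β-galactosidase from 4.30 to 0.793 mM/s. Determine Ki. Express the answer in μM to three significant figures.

5.90 μM

Noncompetitive: Vmax,app = Vmax/α with α = 1 + [I]/Ki.
α = Vmax/Vmax,app = 4.30/0.793 = 5.422.
Since α = 1 + [I]/Ki, [I]/Ki = 5.422 − 1 = 4.422 and Ki = 26.1/4.422 = 5.90 μM.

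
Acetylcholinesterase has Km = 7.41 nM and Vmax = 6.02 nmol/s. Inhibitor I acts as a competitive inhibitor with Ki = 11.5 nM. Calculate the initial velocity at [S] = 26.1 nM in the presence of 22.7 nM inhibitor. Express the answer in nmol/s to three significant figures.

3.26 nmol/s

α = 1 + [I]/Ki = 1 + 22.7/11.5 = 2.974.
For a competitive inhibitor, Vmax is unchanged and the apparent Km becomes α·Km: Km,app = 22.0 nM, Vmax,app = 6.02 nmol/s.
v = Vmax,app·[S]/(Km,app + [S]) = 6.02 × 26.1/(22.0 + 26.1) = 3.26 nmol/s.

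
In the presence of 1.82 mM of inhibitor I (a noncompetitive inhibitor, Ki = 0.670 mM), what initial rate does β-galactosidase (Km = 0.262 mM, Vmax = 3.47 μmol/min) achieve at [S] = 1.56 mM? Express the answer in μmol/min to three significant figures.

0.799 μmol/min

With α = 1 + [I]/Ki = 1 + 1.82/0.670 = 3.716, the noncompetitive rate law is v = (Vmax/α)·[S] / (Km + [S]).
v = (3.47/3.716)×1.56 / (0.262 + 1.56) = 1.457/1.822 = 0.799 μmol/min.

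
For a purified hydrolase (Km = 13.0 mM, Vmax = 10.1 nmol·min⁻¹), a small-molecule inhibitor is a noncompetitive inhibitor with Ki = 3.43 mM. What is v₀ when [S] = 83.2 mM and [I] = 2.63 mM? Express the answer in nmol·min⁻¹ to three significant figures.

4.94 nmol·min⁻¹

With α = 1 + [I]/Ki = 1 + 2.63/3.43 = 1.767, the noncompetitive rate law is v = (Vmax/α)·[S] / (Km + [S]).
v = (10.1/1.767)×83.2 / (13.0 + 83.2) = 475.6/96.20 = 4.94 nmol·min⁻¹.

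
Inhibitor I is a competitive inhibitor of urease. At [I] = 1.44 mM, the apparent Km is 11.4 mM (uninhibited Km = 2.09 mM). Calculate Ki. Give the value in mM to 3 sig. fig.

0.323 mM

Competitive: Km,app = α·Km with α = 1 + [I]/Ki.
α = Km,app/Km = 11.4/2.09 = 5.455.
Since α = 1 + [I]/Ki, [I]/Ki = 5.455 − 1 = 4.455 and Ki = 1.44/4.455 = 0.323 mM.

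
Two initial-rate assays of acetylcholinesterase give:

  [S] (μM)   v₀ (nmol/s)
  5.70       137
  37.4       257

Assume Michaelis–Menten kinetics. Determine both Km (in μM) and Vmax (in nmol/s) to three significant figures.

From v = Vmax[S]/(Km+[S]), each point gives Vmax = v(Km+[S])/[S].
Equating: 137(Km+5.70)/5.70 = 257(Km+37.4)/37.4.
24.04·Km + 137 = 6.872·Km + 257, so (24.04 − 6.872)·Km = 257 − 137.
Km = 120.0/17.16 = 6.99 μM; then Vmax = 137(6.99+5.70)/5.70 = 305 nmol/s.

Km = 6.99 μM; Vmax = 305 nmol/s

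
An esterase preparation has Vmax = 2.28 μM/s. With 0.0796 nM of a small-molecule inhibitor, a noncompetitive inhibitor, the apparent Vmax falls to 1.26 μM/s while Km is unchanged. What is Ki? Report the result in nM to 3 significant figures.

Noncompetitive: Vmax,app = Vmax/α with α = 1 + [I]/Ki.
α = Vmax/Vmax,app = 2.28/1.26 = 1.810.
Since α = 1 + [I]/Ki, [I]/Ki = 1.810 − 1 = 0.8095 and Ki = 0.0796/0.8095 = 0.0983 nM.

0.0983 nM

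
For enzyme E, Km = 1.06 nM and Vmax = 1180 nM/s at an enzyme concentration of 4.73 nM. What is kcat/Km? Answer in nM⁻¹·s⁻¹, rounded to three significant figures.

kcat = Vmax/[E]total = 1180/4.73 = 249 s⁻¹.
kcat/Km = 249/1.06 = 235 nM⁻¹·s⁻¹.

235 nM⁻¹·s⁻¹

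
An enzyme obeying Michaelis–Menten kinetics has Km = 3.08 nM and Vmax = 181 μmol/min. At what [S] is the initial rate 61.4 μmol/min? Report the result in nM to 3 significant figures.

Rearranging v = Vmax[S]/(Km+[S]) gives [S] = Km·v/(Vmax − v).
[S] = 3.08 × 61.4 / (181 − 61.4) = 189.1/119.6 = 1.58 nM.

1.58 nM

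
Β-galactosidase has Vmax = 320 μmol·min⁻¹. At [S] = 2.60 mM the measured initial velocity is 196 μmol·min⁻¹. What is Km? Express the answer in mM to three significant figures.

From v = Vmax[S]/(Km+[S]), Km = [S](Vmax − v)/v.
Km = 2.60 × (320 − 196) / 196 = 322.4/196 = 1.64 mM.

1.64 mM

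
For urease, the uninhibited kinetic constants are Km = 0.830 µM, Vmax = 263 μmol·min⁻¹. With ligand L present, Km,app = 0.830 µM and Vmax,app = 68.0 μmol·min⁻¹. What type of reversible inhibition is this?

noncompetitive

Vmax decreases (263 → 68.0 μmol·min⁻¹) while Km is unchanged — pure noncompetitive inhibition.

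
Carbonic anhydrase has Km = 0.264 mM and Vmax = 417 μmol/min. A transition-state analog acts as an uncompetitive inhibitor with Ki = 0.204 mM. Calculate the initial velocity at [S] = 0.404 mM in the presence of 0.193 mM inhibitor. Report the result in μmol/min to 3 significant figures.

160 μmol/min

α = 1 + [I]/Ki = 1 + 0.193/0.204 = 1.946.
For an uncompetitive inhibitor, both parameters are divided by α, giving Vmax/α and Km/α: Km,app = 0.136 mM, Vmax,app = 214 μmol/min.
v = Vmax,app·[S]/(Km,app + [S]) = 214 × 0.404/(0.136 + 0.404) = 160 μmol/min.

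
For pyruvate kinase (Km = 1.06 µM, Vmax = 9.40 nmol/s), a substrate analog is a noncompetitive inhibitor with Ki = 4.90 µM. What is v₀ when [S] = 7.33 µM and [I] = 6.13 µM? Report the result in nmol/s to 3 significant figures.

3.65 nmol/s

α = 1 + [I]/Ki = 1 + 6.13/4.90 = 2.251.
For a noncompetitive inhibitor, Vmax is reduced to Vmax/α while Km is unchanged: Km,app = 1.06 µM, Vmax,app = 4.18 nmol/s.
v = Vmax,app·[S]/(Km,app + [S]) = 4.18 × 7.33/(1.06 + 7.33) = 3.65 nmol/s.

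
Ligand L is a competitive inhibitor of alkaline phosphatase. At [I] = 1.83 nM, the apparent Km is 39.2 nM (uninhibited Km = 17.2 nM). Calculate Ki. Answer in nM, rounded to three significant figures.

Competitive: Km,app = α·Km with α = 1 + [I]/Ki.
α = Km,app/Km = 39.2/17.2 = 2.279.
Since α = 1 + [I]/Ki, [I]/Ki = 2.279 − 1 = 1.279 and Ki = 1.83/1.279 = 1.43 nM.

1.43 nM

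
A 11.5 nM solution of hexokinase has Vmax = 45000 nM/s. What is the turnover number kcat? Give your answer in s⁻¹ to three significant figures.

3910 s⁻¹

kcat = Vmax/[E]total = 45000 nM/s / 11.5 nM = 3910 s⁻¹.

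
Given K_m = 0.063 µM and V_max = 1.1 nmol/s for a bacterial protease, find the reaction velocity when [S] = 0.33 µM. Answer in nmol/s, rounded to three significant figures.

0.924 nmol/s

v = Vmax·[S]/(Km + [S]) = 1.1 × 0.33 / (0.063 + 0.33)
  = 0.3630 / 0.3930 = 0.924 nmol/s.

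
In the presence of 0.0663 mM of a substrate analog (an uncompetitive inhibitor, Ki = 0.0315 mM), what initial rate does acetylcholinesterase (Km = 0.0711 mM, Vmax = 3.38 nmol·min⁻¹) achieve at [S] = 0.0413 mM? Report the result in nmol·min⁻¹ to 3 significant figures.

With α = 1 + [I]/Ki = 1 + 0.0663/0.0315 = 3.105, the uncompetitive rate law is v = (Vmax/α)·[S] / (Km/α + [S]).
v = (3.38/3.105)×0.0413 / (0.0711/3.105 + 0.0413) = 0.04496/0.06420 = 0.700 nmol·min⁻¹.

0.700 nmol·min⁻¹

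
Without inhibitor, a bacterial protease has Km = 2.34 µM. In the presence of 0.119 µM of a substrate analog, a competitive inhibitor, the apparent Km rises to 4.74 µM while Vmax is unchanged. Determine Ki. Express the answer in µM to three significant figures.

0.116 µM

Competitive: Km,app = α·Km with α = 1 + [I]/Ki.
α = Km,app/Km = 4.74/2.34 = 2.026.
Ki = [I]/(α − 1) = 0.119/1.026 = 0.116 µM.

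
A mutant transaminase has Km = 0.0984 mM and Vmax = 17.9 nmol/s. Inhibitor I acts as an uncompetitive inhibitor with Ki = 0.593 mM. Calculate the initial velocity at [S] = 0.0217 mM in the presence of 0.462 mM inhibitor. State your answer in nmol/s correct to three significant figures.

α = 1 + [I]/Ki = 1 + 0.462/0.593 = 1.779.
For an uncompetitive inhibitor, both parameters are divided by α, giving Vmax/α and Km/α: Km,app = 0.0553 mM, Vmax,app = 10.1 nmol/s.
v = Vmax,app·[S]/(Km,app + [S]) = 10.1 × 0.0217/(0.0553 + 0.0217) = 2.84 nmol/s.

2.84 nmol/s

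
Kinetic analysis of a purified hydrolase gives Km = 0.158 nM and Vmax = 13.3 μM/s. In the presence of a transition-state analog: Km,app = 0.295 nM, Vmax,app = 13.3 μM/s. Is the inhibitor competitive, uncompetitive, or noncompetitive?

competitive

Km increases (0.158 → 0.295 nM) while Vmax is unchanged — the hallmark of competitive inhibition.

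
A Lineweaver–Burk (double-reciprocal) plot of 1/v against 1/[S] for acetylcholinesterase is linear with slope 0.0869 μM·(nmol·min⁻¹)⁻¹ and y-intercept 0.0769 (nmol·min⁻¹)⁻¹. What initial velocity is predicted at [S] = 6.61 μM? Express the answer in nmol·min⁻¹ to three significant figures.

The y-intercept is 1/Vmax, so Vmax = 1/0.0769 = 13.0 nmol·min⁻¹.
The slope is Km/Vmax, so Km = 0.0869 × 13.0 = 1.13 μM.
Then v = 13.0 × 6.61/(1.13 + 6.61) = 11.1 nmol·min⁻¹.

11.1 nmol·min⁻¹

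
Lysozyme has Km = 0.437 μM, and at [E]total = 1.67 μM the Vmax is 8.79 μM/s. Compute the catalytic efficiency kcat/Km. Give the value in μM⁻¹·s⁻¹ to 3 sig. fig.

12.0 μM⁻¹·s⁻¹

kcat = Vmax/[E]total = 8.79/1.67 = 5.26 s⁻¹.
kcat/Km = 5.26/0.437 = 12.0 μM⁻¹·s⁻¹.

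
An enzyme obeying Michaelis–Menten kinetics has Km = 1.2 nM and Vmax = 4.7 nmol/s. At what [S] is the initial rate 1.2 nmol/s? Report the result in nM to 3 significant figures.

Rearranging v = Vmax[S]/(Km+[S]) gives [S] = Km·v/(Vmax − v).
[S] = 1.2 × 1.2 / (4.7 − 1.2) = 1.440/3.500 = 0.411 nM.

0.411 nM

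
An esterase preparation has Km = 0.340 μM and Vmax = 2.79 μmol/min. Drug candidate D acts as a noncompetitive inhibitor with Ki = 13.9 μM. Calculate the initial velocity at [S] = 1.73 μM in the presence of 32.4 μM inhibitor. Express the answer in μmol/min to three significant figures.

With α = 1 + [I]/Ki = 1 + 32.4/13.9 = 3.331, the noncompetitive rate law is v = (Vmax/α)·[S] / (Km + [S]).
v = (2.79/3.331)×1.73 / (0.340 + 1.73) = 1.449/2.070 = 0.700 μmol/min.

0.700 μmol/min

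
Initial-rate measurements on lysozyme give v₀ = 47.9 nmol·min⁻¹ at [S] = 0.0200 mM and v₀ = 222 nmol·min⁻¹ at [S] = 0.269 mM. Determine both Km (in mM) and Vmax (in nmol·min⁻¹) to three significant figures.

In reciprocal form, 1/v = (Km/Vmax)·(1/[S]) + 1/Vmax. The two points give (1/[S], 1/v) = (50.00, 0.02088) and (3.717, 0.004505).
Slope = (0.02088 − 0.004505)/(50.00 − 3.717) = 0.0003537; intercept = 0.02088 − 0.0003537×50.00 = 0.003189.
Vmax = 1/intercept = 314 nmol·min⁻¹; Km = slope × Vmax = 0.0003537 × 314 = 0.111 mM.

Km = 0.111 mM; Vmax = 314 nmol·min⁻¹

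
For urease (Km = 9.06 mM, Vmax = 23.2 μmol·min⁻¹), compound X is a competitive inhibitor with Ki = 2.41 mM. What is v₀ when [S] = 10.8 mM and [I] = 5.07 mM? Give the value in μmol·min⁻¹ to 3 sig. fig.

6.44 μmol·min⁻¹

With α = 1 + [I]/Ki = 1 + 5.07/2.41 = 3.104, the competitive rate law is v = Vmax[S] / (αKm + [S]).
v = 23.2×10.8 / (3.104×9.06 + 10.8) = 250.6/38.92 = 6.44 μmol·min⁻¹.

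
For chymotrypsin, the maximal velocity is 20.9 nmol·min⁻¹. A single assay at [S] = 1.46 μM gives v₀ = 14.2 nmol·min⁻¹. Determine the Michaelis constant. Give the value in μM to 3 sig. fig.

From v = Vmax[S]/(Km+[S]), Km = [S](Vmax − v)/v.
Km = 1.46 × (20.9 − 14.2) / 14.2 = 9.782/14.2 = 0.689 μM.

0.689 μM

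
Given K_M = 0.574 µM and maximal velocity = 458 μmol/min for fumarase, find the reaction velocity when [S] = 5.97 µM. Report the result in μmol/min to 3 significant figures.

[S]/(Km+[S]) = 5.97/6.544 = 0.9123, the fractional saturation.
v = 0.9123 × Vmax = 0.9123 × 458 = 418 μmol/min.

418 μmol/min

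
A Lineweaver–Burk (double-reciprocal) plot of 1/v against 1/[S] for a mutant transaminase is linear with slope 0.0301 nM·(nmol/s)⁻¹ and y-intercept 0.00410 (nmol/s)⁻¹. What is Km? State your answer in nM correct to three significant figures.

7.34 nM

y-intercept = 1/Vmax ⇒ Vmax = 244 nmol/s; slope = Km/Vmax ⇒ Km = slope × Vmax.
Km = 0.0301 × 244 = 7.34 nM.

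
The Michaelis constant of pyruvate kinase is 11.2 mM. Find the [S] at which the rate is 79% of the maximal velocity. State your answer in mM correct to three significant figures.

42.1 mM

v/Vmax = [S]/(Km+[S]) = 0.79, so [S] = Km·0.79/(1 − 0.79) = 11.2 × 3.762.
[S] = 42.1 mM.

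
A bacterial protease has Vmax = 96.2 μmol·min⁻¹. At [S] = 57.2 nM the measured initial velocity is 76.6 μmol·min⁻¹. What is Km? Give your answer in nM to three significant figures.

14.6 nM

From v = Vmax[S]/(Km+[S]), Km = [S](Vmax − v)/v.
Km = 57.2 × (96.2 − 76.6) / 76.6 = 1121/76.6 = 14.6 nM.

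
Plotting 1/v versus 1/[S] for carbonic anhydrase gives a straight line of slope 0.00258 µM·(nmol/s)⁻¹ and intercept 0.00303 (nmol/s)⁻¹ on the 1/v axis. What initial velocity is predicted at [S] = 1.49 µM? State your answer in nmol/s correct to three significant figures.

210 nmol/s

The y-intercept is 1/Vmax, so Vmax = 1/0.00303 = 330 nmol/s.
The slope is Km/Vmax, so Km = 0.00258 × 330 = 0.851 µM.
Then v = 330 × 1.49/(0.851 + 1.49) = 210 nmol/s.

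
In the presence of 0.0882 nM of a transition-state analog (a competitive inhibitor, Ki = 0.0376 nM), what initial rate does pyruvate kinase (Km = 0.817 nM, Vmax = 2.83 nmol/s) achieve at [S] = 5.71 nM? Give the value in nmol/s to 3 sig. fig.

α = 1 + [I]/Ki = 1 + 0.0882/0.0376 = 3.346.
For a competitive inhibitor, Vmax is unchanged and the apparent Km becomes α·Km: Km,app = 2.73 nM, Vmax,app = 2.83 nmol/s.
v = Vmax,app·[S]/(Km,app + [S]) = 2.83 × 5.71/(2.73 + 5.71) = 1.91 nmol/s.

1.91 nmol/s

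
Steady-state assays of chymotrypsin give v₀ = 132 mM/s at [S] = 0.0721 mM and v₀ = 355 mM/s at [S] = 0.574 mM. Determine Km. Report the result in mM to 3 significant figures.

From v = Vmax[S]/(Km+[S]), each point gives Vmax = v(Km+[S])/[S].
Equating: 132(Km+0.0721)/0.0721 = 355(Km+0.574)/0.574.
1831·Km + 132 = 618.5·Km + 355, so (1831 − 618.5)·Km = 355 − 132.
Km = 223.0/1212 = 0.184 mM; then Vmax = 132(0.184+0.0721)/0.0721 = 469 mM/s.

0.184 mM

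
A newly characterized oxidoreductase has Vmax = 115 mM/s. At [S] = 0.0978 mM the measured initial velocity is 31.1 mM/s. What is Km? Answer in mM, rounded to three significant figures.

0.264 mM

v/Vmax = 31.1/115 = 0.2704 = [S]/(Km+[S]).
So Km + [S] = [S]/0.2704 = 0.3616 mM, giving Km = 0.3616 − 0.0978 = 0.264 mM.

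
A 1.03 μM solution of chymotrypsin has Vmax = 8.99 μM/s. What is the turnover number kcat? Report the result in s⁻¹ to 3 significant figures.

kcat = Vmax/[E]total = 8.99 μM/s / 1.03 μM = 8.73 s⁻¹.

8.73 s⁻¹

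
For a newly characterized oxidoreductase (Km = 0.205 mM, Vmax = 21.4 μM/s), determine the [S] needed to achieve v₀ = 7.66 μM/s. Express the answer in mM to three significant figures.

0.114 mM

Rearranging v = Vmax[S]/(Km+[S]) gives [S] = Km·v/(Vmax − v).
[S] = 0.205 × 7.66 / (21.4 − 7.66) = 1.570/13.74 = 0.114 mM.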